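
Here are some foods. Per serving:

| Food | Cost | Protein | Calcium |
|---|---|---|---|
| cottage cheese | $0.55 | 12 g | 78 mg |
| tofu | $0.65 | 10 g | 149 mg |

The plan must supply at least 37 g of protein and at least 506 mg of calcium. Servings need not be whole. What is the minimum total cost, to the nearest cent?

$2.30

This is a tiny linear program; its minimum lies at a vertex of the feasible set. List the vertices and price them.
cottage cheese only: max(37/12, 506/78) = 6.487 servings → $3.57.
tofu only: max(37/10, 506/149) = 3.7 servings → $2.40.
cottage cheese + tofu with both tight: 0.4494 servings and 3.161 servings → $2.30.
So the least-cost plan costs $2.30.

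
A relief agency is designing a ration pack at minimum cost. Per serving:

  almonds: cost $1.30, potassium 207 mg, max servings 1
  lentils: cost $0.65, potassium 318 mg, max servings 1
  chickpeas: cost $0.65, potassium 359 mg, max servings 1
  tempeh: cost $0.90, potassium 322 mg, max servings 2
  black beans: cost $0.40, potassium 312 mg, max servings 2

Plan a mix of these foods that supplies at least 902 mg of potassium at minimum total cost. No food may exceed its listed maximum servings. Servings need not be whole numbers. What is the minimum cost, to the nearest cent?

Cost per mg of potassium: black beans $0.0013, chickpeas $0.0018, lentils $0.0020, tempeh $0.0028, almonds $0.0063.
Take 2 servings of black beans: +624.0 mg potassium for $0.80 (total $0.80, still need 278.0 mg).
Take 0.7744 servings of chickpeas: +278.0 mg potassium for $0.50 (total $1.30, still need 0.0 mg).
Greedy by cheapest-per-mg is optimal for a single linear constraint, so the minimum cost is $1.30.

$1.30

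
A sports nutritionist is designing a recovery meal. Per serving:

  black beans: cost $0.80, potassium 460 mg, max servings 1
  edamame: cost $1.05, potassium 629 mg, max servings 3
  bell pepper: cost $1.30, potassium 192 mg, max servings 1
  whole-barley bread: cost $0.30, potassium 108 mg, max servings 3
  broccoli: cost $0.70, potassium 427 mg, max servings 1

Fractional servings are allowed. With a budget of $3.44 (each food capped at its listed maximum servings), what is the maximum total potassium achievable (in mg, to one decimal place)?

Potassium per dollar: broccoli 610, edamame 599, black beans 575, whole-barley bread 360, bell pepper 147.7.
Take 1 serving of broccoli: spends $0.70, +427.0 mg potassium (running total 427.0 mg).
Take 2.61 servings of edamame: spends $2.74, +1641.4 mg potassium (running total 2068.4 mg).
Greedy by best ratio exhausts the cost allowance optimally: 2068.4 mg.

2068.4 mg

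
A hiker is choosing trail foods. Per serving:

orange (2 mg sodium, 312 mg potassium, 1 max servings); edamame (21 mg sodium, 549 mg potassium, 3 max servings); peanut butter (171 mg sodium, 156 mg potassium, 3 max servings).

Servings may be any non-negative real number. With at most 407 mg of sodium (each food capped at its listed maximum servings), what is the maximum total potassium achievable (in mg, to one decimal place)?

Potassium per mg sodium: orange 156, edamame 26.14, peanut butter 0.9123.
Take 1 serving of orange: uses 2 mg sodium, +312.0 mg potassium (running total 312.0 mg).
Take 3 servings of edamame: uses 63 mg sodium, +1647.0 mg potassium (running total 1959.0 mg).
Take 2 servings of peanut butter: uses 342 mg sodium, +312.0 mg potassium (running total 2271.0 mg).
Greedy by best ratio exhausts the sodium allowance optimally: 2271.0 mg.

2271.0 mg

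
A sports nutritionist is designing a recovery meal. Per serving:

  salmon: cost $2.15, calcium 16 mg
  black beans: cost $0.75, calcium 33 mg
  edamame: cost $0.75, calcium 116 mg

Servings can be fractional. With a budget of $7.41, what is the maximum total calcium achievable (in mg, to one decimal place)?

1146.1 mg

Calcium per dollar: edamame 154.7, black beans 44, salmon 7.442.
With no serving limits, spend the whole cost allowance on edamame: $7.41 / $0.75 × 116 mg = 1146.1 mg.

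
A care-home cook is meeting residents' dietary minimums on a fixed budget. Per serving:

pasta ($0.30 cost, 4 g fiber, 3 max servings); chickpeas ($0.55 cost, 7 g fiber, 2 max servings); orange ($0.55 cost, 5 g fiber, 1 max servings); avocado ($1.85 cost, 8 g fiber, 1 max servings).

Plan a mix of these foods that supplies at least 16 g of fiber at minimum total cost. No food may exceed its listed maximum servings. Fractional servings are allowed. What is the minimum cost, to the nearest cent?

$1.21

Cost per g of fiber: pasta $0.0750, chickpeas $0.0786, orange $0.1100, avocado $0.2313.
Take 3 servings of pasta: +12.0 g fiber for $0.90 (total $0.90, still need 4.0 g).
Take 0.5714 servings of chickpeas: +4.0 g fiber for $0.31 (total $1.21, still need 0.0 g).
Filling from the cheapest source first is optimal under one linear minimum: $1.21.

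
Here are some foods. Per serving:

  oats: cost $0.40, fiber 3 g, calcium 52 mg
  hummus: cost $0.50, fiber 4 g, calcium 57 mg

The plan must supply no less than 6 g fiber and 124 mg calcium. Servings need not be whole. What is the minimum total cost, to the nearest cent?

$0.95

Minimising a linear cost over {fiber ≥ 6, calcium ≥ 124, servings ≥ 0} — the optimum is at a vertex, using one or two foods.
oats only: max(6/3, 124/52) = 2.385 servings → $0.95.
hummus only: max(6/4, 124/57) = 2.175 servings → $1.09.
oats + hummus: the both-tight solution has a negative serving — not a feasible corner.
So the least-cost plan costs $0.95.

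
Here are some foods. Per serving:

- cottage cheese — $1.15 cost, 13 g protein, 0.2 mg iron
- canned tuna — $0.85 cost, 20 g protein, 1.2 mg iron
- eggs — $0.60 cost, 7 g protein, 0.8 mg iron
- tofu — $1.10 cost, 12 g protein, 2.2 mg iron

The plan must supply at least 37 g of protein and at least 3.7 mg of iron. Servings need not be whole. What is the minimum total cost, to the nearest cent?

At the optimum either one food covers both requirements or two foods hit both targets exactly; no other combination can be cheaper.
cottage cheese only: max(37/13, 3.7/0.2) = 18.5 servings → $21.27.
canned tuna only: max(37/20, 3.7/1.2) = 3.083 servings → $2.62.
eggs only: max(37/7, 3.7/0.8) = 5.286 servings → $3.17.
tofu only: max(37/12, 3.7/2.2) = 3.083 servings → $3.39.
cottage cheese + canned tuna with both targets exact would need a negative amount; discard.
cottage cheese + eggs with both tight: 0.4111 servings and 4.522 servings → $3.19.
cottage cheese + tofu with both tight: 1.412 servings and 1.553 servings → $3.33.
canned tuna + eggs with both tight: 0.4868 servings and 3.895 servings → $2.75.
canned tuna + tofu with both tight: 1.25 servings and 1 serving → $2.16.
eggs + tofu: intersection lies outside the first quadrant.
Cheapest feasible corner: $2.16.

$2.16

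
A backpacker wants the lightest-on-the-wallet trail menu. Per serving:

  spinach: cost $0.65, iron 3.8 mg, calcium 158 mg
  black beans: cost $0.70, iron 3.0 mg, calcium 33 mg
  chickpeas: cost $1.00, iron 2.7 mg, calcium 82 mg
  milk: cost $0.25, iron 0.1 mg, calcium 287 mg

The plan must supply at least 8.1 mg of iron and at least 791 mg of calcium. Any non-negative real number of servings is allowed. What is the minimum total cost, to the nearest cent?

Minimising a linear cost over {iron ≥ 8.1, calcium ≥ 791, servings ≥ 0} — the optimum is at a vertex, using one or two foods.
spinach only: max(8.1/3.8, 791/158) = 5.006 servings → $3.25.
black beans only: max(8.1/3.0, 791/33) = 23.97 servings → $16.78.
chickpeas only: max(8.1/2.7, 791/82) = 9.646 servings → $9.65.
milk only: max(8.1/0.1, 791/287) = 81 servings → $20.25.
spinach + black beans: the both-tight solution has a negative serving — not a feasible corner.
spinach + chickpeas: intersection lies outside the first quadrant.
spinach + milk with both tight: 2.089 servings and 1.606 servings → $1.76.
black beans + chickpeas with both targets exact would need a negative amount; discard.
black beans + milk with both tight: 2.618 servings and 2.455 servings → $2.45.
chickpeas + milk with both tight: 2.929 servings and 1.919 servings → $3.41.
So the least-cost plan costs $1.76.

$1.76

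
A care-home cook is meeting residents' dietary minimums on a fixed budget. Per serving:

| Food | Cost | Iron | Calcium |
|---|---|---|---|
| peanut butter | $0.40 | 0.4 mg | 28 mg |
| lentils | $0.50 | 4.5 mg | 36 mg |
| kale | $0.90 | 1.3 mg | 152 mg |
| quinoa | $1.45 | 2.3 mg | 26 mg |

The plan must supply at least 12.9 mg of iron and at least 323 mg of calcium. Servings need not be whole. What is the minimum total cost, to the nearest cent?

$2.61

An LP optimum is at a vertex; with two nutrient constraints at most two foods are used. Check each candidate.
peanut butter only: max(12.9/0.4, 323/28) = 32.25 servings → $12.90.
lentils only: max(12.9/4.5, 323/36) = 8.972 servings → $4.49.
kale only: max(12.9/1.3, 323/152) = 9.923 servings → $8.93.
quinoa only: max(12.9/2.3, 323/26) = 12.42 servings → $18.01.
peanut butter + lentils with both tight: 8.863 servings and 2.079 servings → $4.58.
peanut butter + kale: intersection lies outside the first quadrant.
peanut butter + quinoa with both tight: 7.546 servings and 4.296 servings → $9.25.
lentils + kale with both tight: 2.418 servings and 1.552 servings → $2.61.
lentils + quinoa: the both-tight solution has a negative serving — not a feasible corner.
kale + quinoa with both tight: 1.29 servings and 4.879 servings → $8.24.
Cheapest feasible corner: $2.61.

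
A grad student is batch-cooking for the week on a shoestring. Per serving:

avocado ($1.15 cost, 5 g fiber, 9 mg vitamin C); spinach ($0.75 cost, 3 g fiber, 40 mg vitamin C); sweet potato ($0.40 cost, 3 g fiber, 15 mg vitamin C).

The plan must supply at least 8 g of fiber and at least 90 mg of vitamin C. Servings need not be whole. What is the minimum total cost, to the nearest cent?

$1.77

Compare the cost at each extreme point of the feasible region.
avocado only: max(8/5, 90/9) = 10 servings → $11.50.
spinach only: max(8/3, 90/40) = 2.667 servings → $2.00.
sweet potato only: max(8/3, 90/15) = 6 servings → $2.40.
avocado + spinach with both tight: 0.289 servings and 2.185 servings → $1.97.
avocado + sweet potato: the both-tight solution has a negative serving — not a feasible corner.
spinach + sweet potato with both tight: 2 servings and 0.6667 servings → $1.77.
So the least-cost plan costs $1.77.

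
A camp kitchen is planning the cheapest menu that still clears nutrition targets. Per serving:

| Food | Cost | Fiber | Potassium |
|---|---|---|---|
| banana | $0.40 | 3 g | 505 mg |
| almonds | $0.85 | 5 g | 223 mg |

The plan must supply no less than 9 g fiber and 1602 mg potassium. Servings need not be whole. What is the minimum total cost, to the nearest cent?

$1.27

banana only: max(9/3, 1602/505) = 3.172 servings → $1.27.
almonds only: max(9/5, 1602/223) = 7.184 servings → $6.11.
banana + almonds with both targets exact would need a negative amount; discard.
Cheapest feasible corner: $1.27.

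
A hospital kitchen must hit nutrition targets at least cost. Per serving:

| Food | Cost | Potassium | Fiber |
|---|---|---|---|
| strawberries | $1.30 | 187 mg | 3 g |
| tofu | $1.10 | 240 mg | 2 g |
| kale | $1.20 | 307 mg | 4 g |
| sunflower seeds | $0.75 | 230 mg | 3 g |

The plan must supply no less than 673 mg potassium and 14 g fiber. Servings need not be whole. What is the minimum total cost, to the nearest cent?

Compare the cost at each extreme point of the feasible region.
strawberries only: max(673/187, 14/3) = 4.667 servings → $6.07.
tofu only: max(673/240, 14/2) = 7 servings → $7.70.
kale only: max(673/307, 14/4) = 3.5 servings → $4.20.
sunflower seeds only: max(673/230, 14/3) = 4.667 servings → $3.50.
strawberries + tofu with both targets exact would need a negative amount; discard.
strawberries + kale with both targets exact would need a negative amount; discard.
strawberries + sunflower seeds with both targets exact would need a negative amount; discard.
tofu + kale with both targets exact would need a negative amount; discard.
tofu + sunflower seeds: the both-tight solution has a negative serving — not a feasible corner.
kale + sunflower seeds with both targets exact would need a negative amount; discard.
So the least-cost plan costs $3.50.

$3.50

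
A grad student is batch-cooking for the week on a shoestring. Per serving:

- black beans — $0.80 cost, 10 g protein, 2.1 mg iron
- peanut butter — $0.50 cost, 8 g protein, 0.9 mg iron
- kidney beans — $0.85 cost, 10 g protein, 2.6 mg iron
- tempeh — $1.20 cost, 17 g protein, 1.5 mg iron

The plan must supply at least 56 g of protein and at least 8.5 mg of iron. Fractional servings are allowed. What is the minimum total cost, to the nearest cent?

$3.84

The cheapest plan sits at a corner of the feasible region — with two constraints it uses at most two foods.
black beans only: max(56/10, 8.5/2.1) = 5.6 servings → $4.48.
peanut butter only: max(56/8, 8.5/0.9) = 9.444 servings → $4.72.
kidney beans only: max(56/10, 8.5/2.6) = 5.6 servings → $4.76.
tempeh only: max(56/17, 8.5/1.5) = 5.667 servings → $6.80.
black beans + peanut butter with both tight: 2.256 servings and 4.179 servings → $3.89.
black beans + kidney beans with both targets exact would need a negative amount; discard.
black beans + tempeh with both tight: 2.923 servings and 1.575 servings → $4.23.
peanut butter + kidney beans with both tight: 5.136 servings and 1.492 servings → $3.84.
peanut butter + tempeh: intersection lies outside the first quadrant.
kidney beans + tempeh with both tight: 2.072 servings and 2.075 servings → $4.25.
So the least-cost plan costs $3.84.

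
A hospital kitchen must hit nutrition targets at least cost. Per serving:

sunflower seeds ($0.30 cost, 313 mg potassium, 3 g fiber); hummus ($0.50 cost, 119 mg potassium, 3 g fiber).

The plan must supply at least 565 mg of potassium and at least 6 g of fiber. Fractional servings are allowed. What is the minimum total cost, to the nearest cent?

At the optimum either one food covers both requirements or two foods hit both targets exactly; no other combination can be cheaper.
sunflower seeds only: max(565/313, 6/3) = 2 servings → $0.60.
hummus only: max(565/119, 6/3) = 4.748 servings → $2.37.
sunflower seeds + hummus with both tight: 1.686 servings and 0.3144 servings → $0.66.
So the least-cost plan costs $0.60.

$0.60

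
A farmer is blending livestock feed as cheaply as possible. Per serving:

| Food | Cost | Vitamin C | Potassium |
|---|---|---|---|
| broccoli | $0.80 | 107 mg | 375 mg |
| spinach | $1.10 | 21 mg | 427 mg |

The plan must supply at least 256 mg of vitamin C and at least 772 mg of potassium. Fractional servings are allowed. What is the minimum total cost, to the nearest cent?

$1.91

An LP optimum is at a vertex; with two nutrient constraints at most two foods are used. Check each candidate.
broccoli only: max(256/107, 772/375) = 2.393 servings → $1.91.
spinach only: max(256/21, 772/427) = 12.19 servings → $13.41.
broccoli + spinach: intersection lies outside the first quadrant.
The minimum over all feasible corners is $1.91.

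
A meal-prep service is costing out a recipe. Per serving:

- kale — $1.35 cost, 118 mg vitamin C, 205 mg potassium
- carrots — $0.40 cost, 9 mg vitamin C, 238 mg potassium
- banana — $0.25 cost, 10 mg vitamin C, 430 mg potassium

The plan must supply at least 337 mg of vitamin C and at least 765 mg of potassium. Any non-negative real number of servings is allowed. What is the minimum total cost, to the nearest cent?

Compare the cost at each extreme point of the feasible region.
kale only: max(337/118, 765/205) = 3.732 servings → $5.04.
carrots only: max(337/9, 765/238) = 37.44 servings → $14.98.
banana only: max(337/10, 765/430) = 33.7 servings → $8.43.
kale + carrots with both tight: 2.794 servings and 0.8074 servings → $4.10.
kale + banana with both tight: 2.819 servings and 0.4351 servings → $3.91.
carrots + banana: intersection lies outside the first quadrant.
The minimum over all feasible corners is $3.91.

$3.91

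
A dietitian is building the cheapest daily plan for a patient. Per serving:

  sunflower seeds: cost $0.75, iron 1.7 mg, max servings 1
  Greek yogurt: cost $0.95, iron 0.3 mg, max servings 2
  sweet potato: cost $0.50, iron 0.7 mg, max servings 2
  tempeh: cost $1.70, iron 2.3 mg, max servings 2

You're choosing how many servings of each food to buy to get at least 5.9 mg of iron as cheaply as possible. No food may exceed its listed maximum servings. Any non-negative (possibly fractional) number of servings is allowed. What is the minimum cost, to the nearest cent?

Cost per mg of iron: sunflower seeds $0.4412, sweet potato $0.7143, tempeh $0.7391, Greek yogurt $3.1667.
Take 1 serving of sunflower seeds: +1.7 mg iron for $0.75 (total $0.75, still need 4.2 mg).
Take 2 servings of sweet potato: +1.4 mg iron for $1.00 (total $1.75, still need 2.8 mg).
Take 1.217 servings of tempeh: +2.8 mg iron for $2.07 (total $3.82, still need 0.0 mg).
Greedy by cheapest-per-mg is optimal for a single linear constraint, so the minimum cost is $3.82.

$3.82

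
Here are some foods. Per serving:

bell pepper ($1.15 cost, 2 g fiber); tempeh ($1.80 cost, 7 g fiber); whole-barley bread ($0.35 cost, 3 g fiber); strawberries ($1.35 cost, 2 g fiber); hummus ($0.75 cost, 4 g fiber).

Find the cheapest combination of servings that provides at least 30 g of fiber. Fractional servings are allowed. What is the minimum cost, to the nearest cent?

Cost per g of fiber: whole-barley bread $0.1167, hummus $0.1875, tempeh $0.2571, bell pepper $0.5750, strawberries $0.6750.
With no serving limits, use only whole-barley bread: 30 g / 3 g = 10 servings × $0.35 = $3.50.

$3.50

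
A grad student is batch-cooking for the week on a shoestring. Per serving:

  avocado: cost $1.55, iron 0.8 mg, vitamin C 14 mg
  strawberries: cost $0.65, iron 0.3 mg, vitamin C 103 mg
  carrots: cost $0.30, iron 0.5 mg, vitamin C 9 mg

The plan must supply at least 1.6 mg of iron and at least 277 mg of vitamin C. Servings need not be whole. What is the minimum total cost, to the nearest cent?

$2.16

The cheapest plan sits at a corner of the feasible region — with two constraints it uses at most two foods.
avocado only: max(1.6/0.8, 277/14) = 19.79 servings → $30.67.
strawberries only: max(1.6/0.3, 277/103) = 5.333 servings → $3.47.
carrots only: max(1.6/0.5, 277/9) = 30.78 servings → $9.23.
avocado + strawberries with both tight: 1.045 servings and 2.547 servings → $3.28.
avocado + carrots: intersection lies outside the first quadrant.
strawberries + carrots with both tight: 2.543 servings and 1.674 servings → $2.16.
So the least-cost plan costs $2.16.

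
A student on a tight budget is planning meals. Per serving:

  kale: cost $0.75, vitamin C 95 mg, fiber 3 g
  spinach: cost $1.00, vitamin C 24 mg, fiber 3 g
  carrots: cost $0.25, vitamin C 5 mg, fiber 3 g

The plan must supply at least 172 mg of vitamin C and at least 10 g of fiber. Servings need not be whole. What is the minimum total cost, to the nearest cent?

At the optimum either one food covers both requirements or two foods hit both targets exactly; no other combination can be cheaper.
kale only: max(172/95, 10/3) = 3.333 servings → $2.50.
spinach only: max(172/24, 10/3) = 7.167 servings → $7.17.
carrots only: max(172/5, 10/3) = 34.4 servings → $8.60.
kale + spinach with both tight: 1.296 servings and 2.038 servings → $3.01.
kale + carrots with both tight: 1.726 servings and 1.607 servings → $1.70.
spinach + carrots with both targets exact would need a negative amount; discard.
Cheapest feasible corner: $1.70.

$1.70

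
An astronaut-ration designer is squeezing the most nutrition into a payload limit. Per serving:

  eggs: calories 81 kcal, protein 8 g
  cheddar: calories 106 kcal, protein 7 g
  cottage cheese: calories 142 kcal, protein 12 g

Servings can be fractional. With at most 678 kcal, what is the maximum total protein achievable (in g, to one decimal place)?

Protein per kcal: eggs 0.09877, cottage cheese 0.08451, cheddar 0.06604.
With no serving limits, spend the whole calories allowance on eggs: 678 kcal / 81 kcal × 8 g = 67.0 g.

67.0 g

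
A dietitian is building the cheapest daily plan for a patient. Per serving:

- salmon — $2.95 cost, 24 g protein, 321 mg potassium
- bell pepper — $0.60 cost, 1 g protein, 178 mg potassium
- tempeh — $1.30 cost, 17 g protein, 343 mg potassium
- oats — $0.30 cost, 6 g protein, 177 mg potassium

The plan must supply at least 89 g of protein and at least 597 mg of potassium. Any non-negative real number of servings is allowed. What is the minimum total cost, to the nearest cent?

$4.45

salmon only: max(89/24, 597/321) = 3.708 servings → $10.94.
bell pepper only: max(89/1, 597/178) = 89 servings → $53.40.
tempeh only: max(89/17, 597/343) = 5.235 servings → $6.81.
oats only: max(89/6, 597/177) = 14.83 servings → $4.45.
salmon + bell pepper with both targets exact would need a negative amount; discard.
salmon + tempeh: the both-tight solution has a negative serving — not a feasible corner.
salmon + oats with both targets exact would need a negative amount; discard.
bell pepper + tempeh: the both-tight solution has a negative serving — not a feasible corner.
bell pepper + oats: intersection lies outside the first quadrant.
tempeh + oats: intersection lies outside the first quadrant.
The minimum over all feasible corners is $4.45.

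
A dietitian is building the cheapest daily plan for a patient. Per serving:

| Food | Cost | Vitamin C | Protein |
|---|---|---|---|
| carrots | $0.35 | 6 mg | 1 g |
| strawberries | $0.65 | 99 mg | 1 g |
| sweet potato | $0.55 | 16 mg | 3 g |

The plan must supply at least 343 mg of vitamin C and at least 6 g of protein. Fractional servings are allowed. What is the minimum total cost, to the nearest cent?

An LP optimum is at a vertex; with two nutrient constraints at most two foods are used. Check each candidate.
carrots only: max(343/6, 6/1) = 57.17 servings → $20.01.
strawberries only: max(343/99, 6/1) = 6 servings → $3.90.
sweet potato only: max(343/16, 6/3) = 21.44 servings → $11.79.
carrots + strawberries with both tight: 2.699 servings and 3.301 servings → $3.09.
carrots + sweet potato: intersection lies outside the first quadrant.
strawberries + sweet potato with both tight: 3.32 servings and 0.8932 servings → $2.65.
Cheapest feasible corner: $2.65.

$2.65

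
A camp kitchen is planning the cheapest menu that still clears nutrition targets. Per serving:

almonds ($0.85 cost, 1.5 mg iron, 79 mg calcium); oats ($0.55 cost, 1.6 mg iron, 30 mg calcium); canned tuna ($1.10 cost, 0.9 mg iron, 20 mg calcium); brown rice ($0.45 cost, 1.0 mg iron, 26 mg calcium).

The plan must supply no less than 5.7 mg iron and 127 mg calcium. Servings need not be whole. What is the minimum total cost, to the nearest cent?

$2.09

almonds only: max(5.7/1.5, 127/79) = 3.8 servings → $3.23.
oats only: max(5.7/1.6, 127/30) = 4.233 servings → $2.33.
canned tuna only: max(5.7/0.9, 127/20) = 6.35 servings → $6.99.
brown rice only: max(5.7/1.0, 127/26) = 5.7 servings → $2.56.
almonds + oats with both tight: 0.3956 servings and 3.192 servings → $2.09.
almonds + canned tuna with both tight: 0.007299 servings and 6.321 servings → $6.96.
almonds + brown rice with both targets exact would need a negative amount; discard.
oats + canned tuna with both targets exact would need a negative amount; discard.
oats + brown rice with both tight: 1.828 servings and 2.776 servings → $2.25.
canned tuna + brown rice with both tight: 6.235 servings and 0.08824 servings → $6.90.
So the least-cost plan costs $2.09.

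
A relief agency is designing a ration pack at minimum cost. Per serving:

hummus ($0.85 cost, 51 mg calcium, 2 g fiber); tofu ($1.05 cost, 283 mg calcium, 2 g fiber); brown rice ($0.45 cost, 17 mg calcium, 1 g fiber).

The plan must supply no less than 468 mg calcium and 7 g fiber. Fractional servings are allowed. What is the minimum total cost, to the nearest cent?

Compare the cost at each extreme point of the feasible region.
hummus only: max(468/51, 7/2) = 9.176 servings → $7.80.
tofu only: max(468/283, 7/2) = 3.5 servings → $3.67.
brown rice only: max(468/17, 7/1) = 27.53 servings → $12.39.
hummus + tofu with both tight: 2.252 servings and 1.248 servings → $3.22.
hummus + brown rice with both targets exact would need a negative amount; discard.
tofu + brown rice with both tight: 1.402 servings and 4.197 servings → $3.36.
Cheapest feasible corner: $3.22.

$3.22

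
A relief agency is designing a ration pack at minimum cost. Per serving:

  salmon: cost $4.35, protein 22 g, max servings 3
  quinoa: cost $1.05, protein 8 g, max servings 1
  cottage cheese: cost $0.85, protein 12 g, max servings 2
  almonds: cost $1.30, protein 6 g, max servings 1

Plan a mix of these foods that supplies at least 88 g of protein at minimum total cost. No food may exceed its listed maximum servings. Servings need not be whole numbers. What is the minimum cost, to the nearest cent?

$13.82

Cost per g of protein: cottage cheese $0.0708, quinoa $0.1313, salmon $0.1977, almonds $0.2167.
Take 2 servings of cottage cheese: +24.0 g protein for $1.70 (total $1.70, still need 64.0 g).
Take 1 serving of quinoa: +8.0 g protein for $1.05 (total $2.75, still need 56.0 g).
Take 2.545 servings of salmon: +56.0 g protein for $11.07 (total $13.82, still need 0.0 g).
Greedy by cheapest-per-g is optimal for a single linear constraint, so the minimum cost is $13.82.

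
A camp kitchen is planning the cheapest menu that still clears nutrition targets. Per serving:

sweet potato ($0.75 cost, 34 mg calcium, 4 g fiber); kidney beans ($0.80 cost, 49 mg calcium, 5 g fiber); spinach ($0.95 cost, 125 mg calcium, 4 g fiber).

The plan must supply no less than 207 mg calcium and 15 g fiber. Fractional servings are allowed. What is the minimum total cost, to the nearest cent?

At the optimum either one food covers both requirements or two foods hit both targets exactly; no other combination can be cheaper.
sweet potato only: max(207/34, 15/4) = 6.088 servings → $4.57.
kidney beans only: max(207/49, 15/5) = 4.224 servings → $3.38.
spinach only: max(207/125, 15/4) = 3.75 servings → $3.56.
sweet potato + kidney beans with both targets exact would need a negative amount; discard.
sweet potato + spinach with both tight: 2.876 servings and 0.8736 servings → $2.99.
kidney beans + spinach with both tight: 2.441 servings and 0.6993 servings → $2.62.
The minimum over all feasible corners is $2.62.

$2.62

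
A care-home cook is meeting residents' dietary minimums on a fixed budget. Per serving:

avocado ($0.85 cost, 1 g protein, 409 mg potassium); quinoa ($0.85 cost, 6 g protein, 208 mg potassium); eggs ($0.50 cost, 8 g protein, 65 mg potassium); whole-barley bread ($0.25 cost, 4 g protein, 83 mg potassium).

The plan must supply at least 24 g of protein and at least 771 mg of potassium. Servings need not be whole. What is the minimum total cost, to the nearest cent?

Minimising a linear cost over {protein ≥ 24, potassium ≥ 771, servings ≥ 0} — the optimum is at a vertex, using one or two foods.
avocado only: max(24/1, 771/409) = 24 servings → $20.40.
quinoa only: max(24/6, 771/208) = 4 servings → $3.40.
eggs only: max(24/8, 771/65) = 11.86 servings → $5.93.
whole-barley bread only: max(24/4, 771/83) = 9.289 servings → $2.32.
avocado + quinoa: intersection lies outside the first quadrant.
avocado + eggs with both tight: 1.437 servings and 2.82 servings → $2.63.
avocado + whole-barley bread with both tight: 0.7032 servings and 5.824 servings → $2.05.
quinoa + eggs with both tight: 3.617 servings and 0.2873 servings → $3.22.
quinoa + whole-barley bread with both tight: 3.269 servings and 1.096 servings → $3.05.
eggs + whole-barley bread: intersection lies outside the first quadrant.
The minimum over all feasible corners is $2.05.

$2.05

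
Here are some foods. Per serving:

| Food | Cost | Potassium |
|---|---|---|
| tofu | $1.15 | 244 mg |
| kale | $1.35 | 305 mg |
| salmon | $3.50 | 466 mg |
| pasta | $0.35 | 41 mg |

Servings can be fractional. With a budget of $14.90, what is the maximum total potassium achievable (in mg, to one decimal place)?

3366.3 mg

Potassium per dollar: kale 225.9, tofu 212.2, salmon 133.1, pasta 117.1.
With no serving limits, spend the whole cost allowance on kale: $14.90 / $1.35 × 305 mg = 3366.3 mg.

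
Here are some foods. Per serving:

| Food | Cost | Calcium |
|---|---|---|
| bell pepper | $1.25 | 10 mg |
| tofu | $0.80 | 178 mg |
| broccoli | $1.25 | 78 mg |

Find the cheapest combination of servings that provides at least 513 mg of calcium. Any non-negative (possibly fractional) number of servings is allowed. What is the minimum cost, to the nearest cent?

$2.31

Cost per mg of calcium: tofu $0.0045, broccoli $0.0160, bell pepper $0.1250.
With no serving limits, use only tofu: 513 mg / 178 mg = 2.882 servings × $0.80 = $2.31.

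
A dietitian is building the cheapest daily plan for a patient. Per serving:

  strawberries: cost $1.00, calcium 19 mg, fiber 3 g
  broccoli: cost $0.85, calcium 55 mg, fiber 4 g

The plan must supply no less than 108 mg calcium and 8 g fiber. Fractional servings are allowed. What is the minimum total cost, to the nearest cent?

$1.70

strawberries only: max(108/19, 8/3) = 5.684 servings → $5.68.
broccoli only: max(108/55, 8/4) = 2 servings → $1.70.
strawberries + broccoli with both tight: 0.08989 servings and 1.933 servings → $1.73.
The minimum over all feasible corners is $1.70.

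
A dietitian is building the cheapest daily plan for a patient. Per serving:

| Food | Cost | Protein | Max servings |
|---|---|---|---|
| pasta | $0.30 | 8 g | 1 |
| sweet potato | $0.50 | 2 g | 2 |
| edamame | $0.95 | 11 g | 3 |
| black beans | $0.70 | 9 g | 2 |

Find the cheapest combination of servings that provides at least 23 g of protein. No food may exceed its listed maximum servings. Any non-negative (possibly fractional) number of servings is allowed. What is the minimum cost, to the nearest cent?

Cost per g of protein: pasta $0.0375, black beans $0.0778, edamame $0.0864, sweet potato $0.2500.
Take 1 serving of pasta: +8.0 g protein for $0.30 (total $0.30, still need 15.0 g).
Take 1.667 servings of black beans: +15.0 g protein for $1.17 (total $1.47, still need 0.0 g).
Greedy by cheapest-per-g is optimal for a single linear constraint, so the minimum cost is $1.47.

$1.47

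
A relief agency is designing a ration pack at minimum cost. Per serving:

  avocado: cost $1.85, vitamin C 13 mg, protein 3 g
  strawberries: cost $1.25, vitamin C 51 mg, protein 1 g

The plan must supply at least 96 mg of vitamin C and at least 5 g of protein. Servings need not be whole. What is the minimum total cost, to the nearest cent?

At the optimum either one food covers both requirements or two foods hit both targets exactly; no other combination can be cheaper.
avocado only: max(96/13, 5/3) = 7.385 servings → $13.66.
strawberries only: max(96/51, 5/1) = 5 servings → $6.25.
avocado + strawberries with both tight: 1.136 servings and 1.593 servings → $4.09.
The minimum over all feasible corners is $4.09.

$4.09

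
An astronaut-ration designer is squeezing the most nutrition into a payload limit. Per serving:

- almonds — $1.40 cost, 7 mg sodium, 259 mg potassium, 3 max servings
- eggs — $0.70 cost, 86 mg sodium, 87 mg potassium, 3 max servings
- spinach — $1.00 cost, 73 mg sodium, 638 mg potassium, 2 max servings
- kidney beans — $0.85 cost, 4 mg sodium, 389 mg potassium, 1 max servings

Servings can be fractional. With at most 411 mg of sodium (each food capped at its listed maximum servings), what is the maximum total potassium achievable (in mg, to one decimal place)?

2684.8 mg

Potassium per mg sodium: kidney beans 97.25, almonds 37, spinach 8.74, eggs 1.012.
Take 1 serving of kidney beans: uses 4 mg sodium, +389.0 mg potassium (running total 389.0 mg).
Take 3 servings of almonds: uses 21 mg sodium, +777.0 mg potassium (running total 1166.0 mg).
Take 2 servings of spinach: uses 146 mg sodium, +1276.0 mg potassium (running total 2442.0 mg).
Take 2.791 servings of eggs: uses 240 mg sodium, +242.8 mg potassium (running total 2684.8 mg).
Greedy by best ratio exhausts the sodium allowance optimally: 2684.8 mg.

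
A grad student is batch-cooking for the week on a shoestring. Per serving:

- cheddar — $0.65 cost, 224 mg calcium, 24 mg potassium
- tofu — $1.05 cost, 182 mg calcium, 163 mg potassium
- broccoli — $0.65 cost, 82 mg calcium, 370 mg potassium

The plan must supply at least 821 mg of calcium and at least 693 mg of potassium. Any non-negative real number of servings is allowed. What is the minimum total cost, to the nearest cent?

$3.07

Compare the cost at each extreme point of the feasible region.
cheddar only: max(821/224, 693/24) = 28.88 servings → $18.77.
tofu only: max(821/182, 693/163) = 4.511 servings → $4.74.
broccoli only: max(821/82, 693/370) = 10.01 servings → $6.51.
cheddar + tofu with both tight: 0.2395 servings and 4.216 servings → $4.58.
cheddar + broccoli with both tight: 3.052 servings and 1.675 servings → $3.07.
tofu + broccoli: the both-tight solution has a negative serving — not a feasible corner.
Cheapest feasible corner: $3.07.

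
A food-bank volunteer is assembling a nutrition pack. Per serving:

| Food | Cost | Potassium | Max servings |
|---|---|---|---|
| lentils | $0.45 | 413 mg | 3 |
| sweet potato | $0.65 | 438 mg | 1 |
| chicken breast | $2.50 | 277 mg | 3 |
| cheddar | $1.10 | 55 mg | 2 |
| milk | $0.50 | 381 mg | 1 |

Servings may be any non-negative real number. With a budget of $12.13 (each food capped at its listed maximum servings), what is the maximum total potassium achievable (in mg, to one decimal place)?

2995.5 mg

Potassium per dollar: lentils 917.8, milk 762, sweet potato 673.8, chicken breast 110.8, cheddar 50.
Take 3 servings of lentils: spends $1.35, +1239.0 mg potassium (running total 1239.0 mg).
Take 1 serving of milk: spends $0.50, +381.0 mg potassium (running total 1620.0 mg).
Take 1 serving of sweet potato: spends $0.65, +438.0 mg potassium (running total 2058.0 mg).
Take 3 servings of chicken breast: spends $7.50, +831.0 mg potassium (running total 2889.0 mg).
Take 1.936 servings of cheddar: spends $2.13, +106.5 mg potassium (running total 2995.5 mg).
Filling greedily by potassium-per-dollar is optimal for one linear limit, giving 2995.5 mg.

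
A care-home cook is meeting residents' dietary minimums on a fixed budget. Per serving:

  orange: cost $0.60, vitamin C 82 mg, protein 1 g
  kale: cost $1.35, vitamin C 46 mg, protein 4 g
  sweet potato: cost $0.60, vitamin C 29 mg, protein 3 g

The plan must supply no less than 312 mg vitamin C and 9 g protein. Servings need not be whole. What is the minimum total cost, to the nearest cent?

$3.04

An LP optimum is at a vertex; with two nutrient constraints at most two foods are used. Check each candidate.
orange only: max(312/82, 9/1) = 9 servings → $5.40.
kale only: max(312/46, 9/4) = 6.783 servings → $9.16.
sweet potato only: max(312/29, 9/3) = 10.76 servings → $6.46.
orange + kale with both tight: 2.957 servings and 1.511 servings → $3.81.
orange + sweet potato with both tight: 3.111 servings and 1.963 servings → $3.04.
kale + sweet potato with both targets exact would need a negative amount; discard.
So the least-cost plan costs $3.04.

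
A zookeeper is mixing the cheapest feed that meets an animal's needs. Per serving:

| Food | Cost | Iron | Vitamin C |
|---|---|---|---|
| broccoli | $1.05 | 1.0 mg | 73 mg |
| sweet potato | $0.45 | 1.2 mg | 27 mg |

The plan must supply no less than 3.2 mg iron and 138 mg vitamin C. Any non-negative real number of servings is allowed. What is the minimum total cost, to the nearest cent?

This is a tiny linear program; its minimum lies at a vertex of the feasible set. List the vertices and price them.
broccoli only: max(3.2/1.0, 138/73) = 3.2 servings → $3.36.
sweet potato only: max(3.2/1.2, 138/27) = 5.111 servings → $2.30.
broccoli + sweet potato with both tight: 1.307 servings and 1.578 servings → $2.08.
The minimum over all feasible corners is $2.08.

$2.08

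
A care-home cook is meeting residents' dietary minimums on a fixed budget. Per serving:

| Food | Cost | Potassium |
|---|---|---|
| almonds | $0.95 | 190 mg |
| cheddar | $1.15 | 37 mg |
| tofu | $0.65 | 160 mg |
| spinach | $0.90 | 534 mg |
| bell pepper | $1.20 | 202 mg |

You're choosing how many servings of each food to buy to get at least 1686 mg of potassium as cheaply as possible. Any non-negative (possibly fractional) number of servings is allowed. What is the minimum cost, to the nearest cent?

Cost per mg of potassium: spinach $0.0017, tofu $0.0041, almonds $0.0050, bell pepper $0.0059, cheddar $0.0311.
With no serving limits, use only spinach: 1686 mg / 534 mg = 3.157 servings × $0.90 = $2.84.

$2.84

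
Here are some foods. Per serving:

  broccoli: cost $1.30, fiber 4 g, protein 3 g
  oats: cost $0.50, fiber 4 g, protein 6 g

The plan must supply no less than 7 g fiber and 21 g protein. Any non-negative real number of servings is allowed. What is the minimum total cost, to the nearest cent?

Minimising a linear cost over {fiber ≥ 7, protein ≥ 21, servings ≥ 0} — the optimum is at a vertex, using one or two foods.
broccoli only: max(7/4, 21/3) = 7 servings → $9.10.
oats only: max(7/4, 21/6) = 3.5 servings → $1.75.
broccoli + oats with both targets exact would need a negative amount; discard.
The minimum over all feasible corners is $1.75.

$1.75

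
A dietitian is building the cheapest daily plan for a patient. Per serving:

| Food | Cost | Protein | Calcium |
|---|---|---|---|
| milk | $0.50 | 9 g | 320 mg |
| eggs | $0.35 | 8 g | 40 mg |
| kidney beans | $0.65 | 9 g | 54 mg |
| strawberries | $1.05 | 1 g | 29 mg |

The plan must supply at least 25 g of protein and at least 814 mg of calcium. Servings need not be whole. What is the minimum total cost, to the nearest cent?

With two linear requirements the optimum uses one or two foods; enumerate the corners.
milk only: max(25/9, 814/320) = 2.778 servings → $1.39.
eggs only: max(25/8, 814/40) = 20.35 servings → $7.12.
kidney beans only: max(25/9, 814/54) = 15.07 servings → $9.80.
strawberries only: max(25/1, 814/29) = 28.07 servings → $29.47.
milk + eggs with both tight: 2.505 servings and 0.3064 servings → $1.36.
milk + kidney beans with both tight: 2.496 servings and 0.2815 servings → $1.43.
milk + strawberries with both tight: 1.508 servings and 11.42 servings → $12.75.
eggs + kidney beans: intersection lies outside the first quadrant.
eggs + strawberries: intersection lies outside the first quadrant.
kidney beans + strawberries: intersection lies outside the first quadrant.
Cheapest feasible corner: $1.36.

$1.36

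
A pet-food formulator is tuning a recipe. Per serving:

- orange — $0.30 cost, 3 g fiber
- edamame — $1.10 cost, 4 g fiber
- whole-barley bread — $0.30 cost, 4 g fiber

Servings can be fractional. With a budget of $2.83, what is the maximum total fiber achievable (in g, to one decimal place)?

Fiber per dollar: whole-barley bread 13.33, orange 10, edamame 3.636.
With no serving limits, spend the whole cost allowance on whole-barley bread: $2.83 / $0.30 × 4 g = 37.7 g.

37.7 g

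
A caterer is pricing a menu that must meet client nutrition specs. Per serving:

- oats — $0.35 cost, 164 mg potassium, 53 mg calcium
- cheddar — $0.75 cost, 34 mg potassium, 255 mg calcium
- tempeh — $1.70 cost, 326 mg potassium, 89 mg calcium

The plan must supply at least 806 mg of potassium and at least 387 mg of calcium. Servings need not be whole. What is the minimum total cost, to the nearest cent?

$2.07

A basic optimal solution has at most two foods positive. Try each food alone and each pair with both targets met exactly.
oats only: max(806/164, 387/53) = 7.302 servings → $2.56.
cheddar only: max(806/34, 387/255) = 23.71 servings → $17.78.
tempeh only: max(806/326, 387/89) = 4.348 servings → $7.39.
oats + cheddar with both tight: 4.807 servings and 0.5185 servings → $2.07.
oats + tempeh: intersection lies outside the first quadrant.
cheddar + tempeh with both tight: 0.6795 servings and 2.402 servings → $4.59.
Cheapest feasible corner: $2.07.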